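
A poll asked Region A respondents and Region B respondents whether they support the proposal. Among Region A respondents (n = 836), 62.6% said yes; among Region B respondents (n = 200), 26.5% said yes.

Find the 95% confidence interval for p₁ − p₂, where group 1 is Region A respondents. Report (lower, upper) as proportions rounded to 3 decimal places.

(0.292, 0.430)

SE₁ = √(p̂₁(1−p̂₁)/n₁) = √(0.6260·0.3740/836) = 0.01673; SE₂ = √(0.2650·0.7350/200) = 0.03121.
Independent samples: SE of the difference = √(SE₁² + SE₂²) = √(0.0002798929 + 0.0009740641) = 0.03541.
z* for 95% confidence is 1.960, so the margin of error is 1.960 × 0.03541 = 0.06940.
Point estimate p̂₁ − p̂₂ = 0.6260 − 0.2650 = 0.3610.
0.3610 ± 0.06940 → (0.292, 0.430).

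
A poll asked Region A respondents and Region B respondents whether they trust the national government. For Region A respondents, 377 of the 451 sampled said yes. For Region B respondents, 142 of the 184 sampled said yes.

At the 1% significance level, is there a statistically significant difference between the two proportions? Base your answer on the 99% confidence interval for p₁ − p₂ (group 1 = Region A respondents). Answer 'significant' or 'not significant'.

not significant

First, p̂₁ = 377/451 = 0.8359; p̂₂ = 142/184 = 0.7717.
The two standard errors are √(0.8359×0.1641/451) = 0.01744 and √(0.7717×0.2283/184) = 0.03094.
Because the samples are independent, SE_diff = √(0.01744² + 0.03094²) = 0.03552.
Using z* = 2.576 for 99%, ME = 2.576 × 0.03552 = 0.09150.
p̂₁ − p̂₂ = 0.0642; interval 0.0642 ± 0.09150 gives (-0.02730, 0.15570).
The interval (-0.02730, 0.15570) contains 0, so the difference is not significant.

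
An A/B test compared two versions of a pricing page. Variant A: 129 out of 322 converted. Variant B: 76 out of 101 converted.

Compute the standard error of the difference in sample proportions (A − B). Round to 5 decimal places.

Sample proportions: 129/322 = 0.4006, 76/101 = 0.7525.
Each SE is √(p̂(1−p̂)/n): √(0.4006·0.5994/322) = 0.02731 and √(0.7525·0.2475/101) = 0.04294.
SE(p̂₁ − p̂₂) = √(SE₁² + SE₂²) = √(0.0007458361 + 0.0018438436) = 0.05089, since the two samples are independent.

0.05089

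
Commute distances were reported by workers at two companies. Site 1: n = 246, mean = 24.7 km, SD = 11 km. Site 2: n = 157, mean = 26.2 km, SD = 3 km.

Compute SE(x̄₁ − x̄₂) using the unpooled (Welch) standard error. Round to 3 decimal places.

Standard errors of each mean: 11/√246 = 0.7013 and 3/√157 = 0.2394.
SE(x̄₁ − x̄₂) = √(0.7013² + 0.2394²) = 0.7410 for independent samples with unequal variances.

0.741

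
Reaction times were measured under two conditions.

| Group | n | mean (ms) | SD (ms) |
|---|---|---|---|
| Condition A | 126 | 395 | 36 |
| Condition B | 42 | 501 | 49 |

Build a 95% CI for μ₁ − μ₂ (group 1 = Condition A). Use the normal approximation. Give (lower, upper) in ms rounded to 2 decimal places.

SE₁ = s₁/√n₁ = 36/√126 = 3.2071; SE₂ = 49/√42 = 7.5609.
Independent samples, unequal variances: SE_diff = √(SE₁² + SE₂²) = √(10.28549041 + 57.16720881) = 8.2130.
z* = 1.960, so margin of error = 1.960 × 8.2130 = 16.0975.
Difference in means = 395 − 501 = -106.0000.
-106.0000 ± 16.0975 → (-122.10, -89.90).

(-122.10, -89.90)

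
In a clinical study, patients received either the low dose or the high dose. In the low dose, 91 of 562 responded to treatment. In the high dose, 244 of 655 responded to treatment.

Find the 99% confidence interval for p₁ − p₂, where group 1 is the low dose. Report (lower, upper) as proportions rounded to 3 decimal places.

(-0.274, -0.148)

Sample proportions: 91/562 = 0.1619, 244/655 = 0.3725.
Each SE is √(p̂(1−p̂)/n): √(0.1619·0.8381/562) = 0.01554 and √(0.3725·0.6275/655) = 0.01889.
SE(p̂₁ − p̂₂) = √(SE₁² + SE₂²) = √(0.0002414916 + 0.0003568321) = 0.02446, since the two samples are independent.
At 99% confidence z* = 2.576; margin = 2.576 × 0.02446 = 0.06301.
The difference is 0.1619 − 0.3725 = -0.2106, so the interval is -0.2106 ± 0.06301 = (-0.274, -0.148).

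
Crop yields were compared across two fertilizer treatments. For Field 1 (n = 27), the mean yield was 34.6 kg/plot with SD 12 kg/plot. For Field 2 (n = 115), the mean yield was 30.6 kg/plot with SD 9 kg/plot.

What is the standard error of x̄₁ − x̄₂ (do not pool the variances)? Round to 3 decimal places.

Standard errors of each mean: 12/√27 = 2.3094 and 9/√115 = 0.8393.
SE(x̄₁ − x̄₂) = √(2.3094² + 0.8393²) = 2.4572 for independent samples with unequal variances.

2.457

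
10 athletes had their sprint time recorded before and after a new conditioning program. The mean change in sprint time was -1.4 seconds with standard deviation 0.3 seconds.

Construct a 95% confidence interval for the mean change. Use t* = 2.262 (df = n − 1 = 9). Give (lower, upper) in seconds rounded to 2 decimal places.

(-1.61, -1.19)

This is a matched-pairs design, so SE = s_d/√n = 0.3/√10 = 0.0949.
Margin = 2.262 × 0.0949 = 0.2147; the interval is -1.4 ± 0.2147 = (-1.61, -1.19).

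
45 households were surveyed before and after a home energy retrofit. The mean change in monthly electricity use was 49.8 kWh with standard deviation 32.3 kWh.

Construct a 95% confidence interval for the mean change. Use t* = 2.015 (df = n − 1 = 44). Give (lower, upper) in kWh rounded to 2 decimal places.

(40.10, 59.50)

This is a matched-pairs design, so SE = s_d/√n = 32.3/√45 = 4.8150.
Margin = 2.015 × 4.8150 = 9.7022; the interval is 49.8 ± 9.7022 = (40.10, 59.50).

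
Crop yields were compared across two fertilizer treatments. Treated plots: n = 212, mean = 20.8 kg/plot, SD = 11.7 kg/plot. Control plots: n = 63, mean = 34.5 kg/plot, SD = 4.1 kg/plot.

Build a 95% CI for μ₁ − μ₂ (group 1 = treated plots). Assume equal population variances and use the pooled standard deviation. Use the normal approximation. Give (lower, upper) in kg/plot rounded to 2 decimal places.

(-16.64, -10.76)

s_p = √[((n₁−1)s₁² + (n₂−1)s₂²)/(n₁+n₂−2)] = √[(211·11.7² + 62·4.1²)/273] = 10.4699.
SE = 10.4699·√(1/212 + 1/63) = 1.5023.
With z* = 1.960, margin = 1.960 × 1.5023 = 2.9445.
x̄₁ − x̄₂ = 20.8 − 34.5 = -13.7000; interval -13.7000 ± 2.9445 = (-16.64, -10.76).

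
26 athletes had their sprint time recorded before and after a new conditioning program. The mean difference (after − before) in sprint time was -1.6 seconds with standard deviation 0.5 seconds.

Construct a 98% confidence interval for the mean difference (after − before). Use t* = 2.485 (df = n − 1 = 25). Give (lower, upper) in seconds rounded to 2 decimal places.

(-1.84, -1.36)

Paired design: SE = s_d/√n = 0.5/√26 = 0.0981.
t* = 2.485; margin of error = 2.485 × 0.0981 = 0.2438.
-1.6 ± 0.2438 → (-1.84, -1.36).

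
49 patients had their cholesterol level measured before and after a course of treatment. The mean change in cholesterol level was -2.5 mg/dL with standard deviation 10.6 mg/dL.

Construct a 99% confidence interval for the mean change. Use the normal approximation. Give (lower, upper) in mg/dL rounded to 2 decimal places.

(-6.40, 1.40)

Paired design: SE = s_d/√n = 10.6/√49 = 1.5143.
z* = 2.576; margin of error = 2.576 × 1.5143 = 3.9008.
-2.5 ± 3.9008 → (-6.40, 1.40).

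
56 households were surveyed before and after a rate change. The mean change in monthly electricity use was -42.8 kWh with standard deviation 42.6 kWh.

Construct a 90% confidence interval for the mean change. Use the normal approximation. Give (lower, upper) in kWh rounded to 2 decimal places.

Paired design: SE = s_d/√n = 42.6/√56 = 5.6927.
z* = 1.645; margin of error = 1.645 × 5.6927 = 9.3645.
-42.8 ± 9.3645 → (-52.16, -33.44).

(-52.16, -33.44)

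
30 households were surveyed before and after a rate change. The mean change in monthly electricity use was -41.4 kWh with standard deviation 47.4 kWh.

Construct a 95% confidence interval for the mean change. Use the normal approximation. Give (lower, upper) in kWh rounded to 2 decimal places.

(-58.36, -24.44)

This is a matched-pairs design, so SE = s_d/√n = 47.4/√30 = 8.6540.
Margin = 1.960 × 8.6540 = 16.9618; the interval is -41.4 ± 16.9618 = (-58.36, -24.44).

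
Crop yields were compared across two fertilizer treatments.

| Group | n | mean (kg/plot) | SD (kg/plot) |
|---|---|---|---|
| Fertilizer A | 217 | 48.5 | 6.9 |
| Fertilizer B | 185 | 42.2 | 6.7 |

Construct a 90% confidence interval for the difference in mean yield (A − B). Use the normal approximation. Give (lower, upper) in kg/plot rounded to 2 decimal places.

(5.18, 7.42)

Standard errors of each mean: 6.9/√217 = 0.4684 and 6.7/√185 = 0.4926.
SE(x̄₁ − x̄₂) = √(0.4684² + 0.4926²) = 0.6797 for independent samples with unequal variances.
With z* = 1.645, the margin is 1.645 × 0.6797 = 1.1181.
x̄₁ − x̄₂ = 48.5 − 42.2 = 6.3000; the interval is 6.3000 ± 1.1181 = (5.18, 7.42).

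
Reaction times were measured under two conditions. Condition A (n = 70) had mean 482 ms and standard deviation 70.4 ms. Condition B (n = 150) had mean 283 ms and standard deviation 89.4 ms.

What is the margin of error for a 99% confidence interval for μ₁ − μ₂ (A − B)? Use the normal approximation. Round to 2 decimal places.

Per-group SEs: s₁/√n₁ = 70.4/√70 = 8.4144, s₂/√n₂ = 89.4/√150 = 7.2995.
Unpooled SE of the difference: √(70.80212736 + 53.28270025) = 11.1393.
Margin of error = z* · SE = 2.576 × 11.1393 = 28.6948.

28.69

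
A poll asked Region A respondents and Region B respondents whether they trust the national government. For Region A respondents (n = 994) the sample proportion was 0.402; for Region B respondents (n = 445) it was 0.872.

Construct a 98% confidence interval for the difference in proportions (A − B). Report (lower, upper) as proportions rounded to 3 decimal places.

(-0.522, -0.418)

Each SE is √(p̂(1−p̂)/n): √(0.4020·0.5980/994) = 0.01555 and √(0.8720·0.1280/445) = 0.01584.
SE(p̂₁ − p̂₂) = √(SE₁² + SE₂²) = √(0.0002418025 + 0.0002509056) = 0.02220, since the two samples are independent.
At 98% confidence z* = 2.326; margin = 2.326 × 0.02220 = 0.05164.
The difference is 0.4020 − 0.8720 = -0.4700, so the interval is -0.4700 ± 0.05164 = (-0.522, -0.418).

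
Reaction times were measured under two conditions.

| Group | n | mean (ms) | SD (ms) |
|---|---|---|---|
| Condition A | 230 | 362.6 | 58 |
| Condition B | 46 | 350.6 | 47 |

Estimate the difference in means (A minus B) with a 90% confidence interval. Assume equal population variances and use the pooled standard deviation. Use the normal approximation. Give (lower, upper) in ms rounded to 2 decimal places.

(-2.97, 26.97)

s_p = √[((n₁−1)s₁² + (n₂−1)s₂²)/(n₁+n₂−2)] = √[(229·58² + 45·47²)/274] = 56.3410.
SE = 56.3410·√(1/230 + 1/46) = 9.0999.
With z* = 1.645, margin = 1.645 × 9.0999 = 14.9693.
x̄₁ − x̄₂ = 362.6 − 350.6 = 12.0000; interval 12.0000 ± 14.9693 = (-2.97, 26.97).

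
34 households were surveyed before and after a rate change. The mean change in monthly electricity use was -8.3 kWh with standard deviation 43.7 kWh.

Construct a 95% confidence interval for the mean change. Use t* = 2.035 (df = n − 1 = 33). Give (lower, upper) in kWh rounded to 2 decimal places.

Paired design: SE = s_d/√n = 43.7/√34 = 7.4945.
t* = 2.035; margin of error = 2.035 × 7.4945 = 15.2513.
-8.3 ± 15.2513 → (-23.55, 6.95).

(-23.55, 6.95)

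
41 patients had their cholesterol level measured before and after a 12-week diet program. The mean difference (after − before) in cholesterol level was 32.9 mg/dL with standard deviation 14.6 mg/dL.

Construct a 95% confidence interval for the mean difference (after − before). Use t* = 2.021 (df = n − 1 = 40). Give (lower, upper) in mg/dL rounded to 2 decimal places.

(28.29, 37.51)

This is a matched-pairs design, so SE = s_d/√n = 14.6/√41 = 2.2801.
Margin = 2.021 × 2.2801 = 4.6081; the interval is 32.9 ± 4.6081 = (28.29, 37.51).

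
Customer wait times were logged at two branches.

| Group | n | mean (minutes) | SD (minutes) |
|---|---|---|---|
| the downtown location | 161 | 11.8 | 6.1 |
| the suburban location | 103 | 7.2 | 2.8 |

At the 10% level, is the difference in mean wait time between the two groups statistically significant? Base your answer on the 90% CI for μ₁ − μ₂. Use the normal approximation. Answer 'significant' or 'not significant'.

significant

Standard errors of each mean: 6.1/√161 = 0.4807 and 2.8/√103 = 0.2759.
SE(x̄₁ − x̄₂) = √(0.4807² + 0.2759²) = 0.5543 for independent samples with unequal variances.
With z* = 1.645, the margin is 1.645 × 0.5543 = 0.9118.
x̄₁ − x̄₂ = 11.8 − 7.2 = 4.6000; the interval is 4.6000 ± 0.9118 = (3.6882, 5.5118).
The interval (3.6882, 5.5118) does not contain 0, so the difference is significant.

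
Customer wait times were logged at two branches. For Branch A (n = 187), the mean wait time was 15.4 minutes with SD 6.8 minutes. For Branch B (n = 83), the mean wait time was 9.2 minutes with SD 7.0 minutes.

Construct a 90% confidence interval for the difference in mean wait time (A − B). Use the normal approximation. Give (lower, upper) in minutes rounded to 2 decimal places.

Per-group SEs: s₁/√n₁ = 6.8/√187 = 0.4973, s₂/√n₂ = 7.0/√83 = 0.7683.
Unpooled SE of the difference: √(0.24730729 + 0.59028489) = 0.9152.
Margin of error = z* · SE = 1.645 × 0.9152 = 1.5055.
x̄₁ − x̄₂ = 15.4 − 9.2 = 6.2000.
CI: 6.2000 ± 1.5055 = (4.69, 7.71).

(4.69, 7.71)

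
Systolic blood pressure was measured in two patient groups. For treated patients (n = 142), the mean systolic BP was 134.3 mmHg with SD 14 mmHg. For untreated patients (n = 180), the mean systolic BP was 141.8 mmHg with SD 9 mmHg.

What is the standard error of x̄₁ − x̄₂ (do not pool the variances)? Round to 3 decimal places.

1.353

Per-group SEs: s₁/√n₁ = 14/√142 = 1.1749, s₂/√n₂ = 9/√180 = 0.6708.
Unpooled SE of the difference: √(1.38039001 + 0.44997264) = 1.3529.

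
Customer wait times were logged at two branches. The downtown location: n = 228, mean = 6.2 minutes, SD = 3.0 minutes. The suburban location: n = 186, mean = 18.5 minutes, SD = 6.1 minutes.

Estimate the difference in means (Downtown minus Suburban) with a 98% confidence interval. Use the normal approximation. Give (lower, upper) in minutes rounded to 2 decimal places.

(-13.44, -11.16)

Per-group SEs: s₁/√n₁ = 3.0/√228 = 0.1987, s₂/√n₂ = 6.1/√186 = 0.4473.
Unpooled SE of the difference: √(0.03948169 + 0.20007729) = 0.4894.
Margin of error = z* · SE = 2.326 × 0.4894 = 1.1383.
x̄₁ − x̄₂ = 6.2 − 18.5 = -12.3000.
CI: -12.3000 ± 1.1383 = (-13.44, -11.16).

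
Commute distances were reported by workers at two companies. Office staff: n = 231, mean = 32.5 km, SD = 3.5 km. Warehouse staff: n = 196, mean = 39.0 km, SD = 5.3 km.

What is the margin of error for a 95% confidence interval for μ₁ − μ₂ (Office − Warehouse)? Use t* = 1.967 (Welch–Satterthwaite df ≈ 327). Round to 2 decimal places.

0.87

Standard errors of each mean: 3.5/√231 = 0.2303 and 5.3/√196 = 0.3786.
SE(x̄₁ − x̄₂) = √(0.2303² + 0.3786²) = 0.4431 for independent samples with unequal variances.
With t* = 1.967, the margin is 1.967 × 0.4431 = 0.8716.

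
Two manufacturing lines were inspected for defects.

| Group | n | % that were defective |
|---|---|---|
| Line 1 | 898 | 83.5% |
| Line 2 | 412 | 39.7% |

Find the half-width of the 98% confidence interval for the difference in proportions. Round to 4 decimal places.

0.0630

SE₁ = √(p̂₁(1−p̂₁)/n₁) = √(0.8350·0.1650/898) = 0.01239; SE₂ = √(0.3970·0.6030/412) = 0.02410.
Independent samples: SE of the difference = √(SE₁² + SE₂²) = √(0.0001535121 + 0.00058081) = 0.02710.
z* for 98% confidence is 2.326, so the margin of error is 2.326 × 0.02710 = 0.06303.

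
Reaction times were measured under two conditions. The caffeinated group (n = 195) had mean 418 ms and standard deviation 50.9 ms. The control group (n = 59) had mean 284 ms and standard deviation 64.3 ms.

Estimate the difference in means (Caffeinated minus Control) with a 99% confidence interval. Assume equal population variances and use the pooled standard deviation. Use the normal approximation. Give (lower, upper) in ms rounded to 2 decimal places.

(113.22, 154.78)

Pooled variance s_p² = [194·50.9² + 58·64.3²] / (195+59−2) = 2946.1014, so s_p = 54.2780.
SE_diff = s_p·√(1/n₁ + 1/n₂) = 54.2780·√(1/195 + 1/59) = 8.0649.
z* = 2.576; margin = 2.576 × 8.0649 = 20.7752.
Difference = 418 − 284 = 134.0000.
134.0000 ± 20.7752 → (113.22, 154.78).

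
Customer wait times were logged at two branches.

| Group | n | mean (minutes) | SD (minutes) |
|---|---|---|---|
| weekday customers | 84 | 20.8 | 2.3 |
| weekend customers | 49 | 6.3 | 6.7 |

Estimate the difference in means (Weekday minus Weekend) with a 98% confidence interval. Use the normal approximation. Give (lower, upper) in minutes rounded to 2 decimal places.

Standard errors of each mean: 2.3/√84 = 0.2510 and 6.7/√49 = 0.9571.
SE(x̄₁ − x̄₂) = √(0.2510² + 0.9571²) = 0.9895 for independent samples with unequal variances.
With z* = 2.326, the margin is 2.326 × 0.9895 = 2.3016.
x̄₁ − x̄₂ = 20.8 − 6.3 = 14.5000; the interval is 14.5000 ± 2.3016 = (12.20, 16.80).

(12.20, 16.80)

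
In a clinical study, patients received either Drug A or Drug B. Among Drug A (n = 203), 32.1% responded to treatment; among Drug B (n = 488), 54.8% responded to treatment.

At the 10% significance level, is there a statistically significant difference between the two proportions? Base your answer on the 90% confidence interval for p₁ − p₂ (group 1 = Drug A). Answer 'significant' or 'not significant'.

SE₁ = √(p̂₁(1−p̂₁)/n₁) = √(0.3210·0.6790/203) = 0.03277; SE₂ = √(0.5480·0.4520/488) = 0.02253.
Independent samples: SE of the difference = √(SE₁² + SE₂²) = √(0.0010738729 + 0.0005076009) = 0.03977.
z* for 90% confidence is 1.645, so the margin of error is 1.645 × 0.03977 = 0.06542.
Point estimate p̂₁ − p̂₂ = 0.3210 − 0.5480 = -0.2270.
-0.2270 ± 0.06542 → (-0.29242, -0.16158).
The interval (-0.29242, -0.16158) does not contain 0, so the difference is significant.

significant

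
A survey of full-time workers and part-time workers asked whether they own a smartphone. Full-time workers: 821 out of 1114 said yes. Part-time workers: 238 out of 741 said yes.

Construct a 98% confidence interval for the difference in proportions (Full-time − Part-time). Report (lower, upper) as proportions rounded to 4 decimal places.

p̂₁ = 821/1114 = 0.7370 and p̂₂ = 238/741 = 0.3212.
SE₁ = √(p̂₁(1−p̂₁)/n₁) = √(0.7370·0.2630/1114) = 0.01319; SE₂ = √(0.3212·0.6788/741) = 0.01715.
Independent samples: SE of the difference = √(SE₁² + SE₂²) = √(0.0001739761 + 0.0002941225) = 0.02164.
z* for 98% confidence is 2.326, so the margin of error is 2.326 × 0.02164 = 0.05033.
Point estimate p̂₁ − p̂₂ = 0.7370 − 0.3212 = 0.4158.
0.4158 ± 0.05033 → (0.3655, 0.4661).

(0.3655, 0.4661)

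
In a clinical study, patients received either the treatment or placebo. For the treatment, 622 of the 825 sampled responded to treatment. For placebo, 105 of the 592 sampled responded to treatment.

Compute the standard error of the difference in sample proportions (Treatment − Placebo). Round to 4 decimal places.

0.0217

Sample proportions: 622/825 = 0.7539, 105/592 = 0.1774.
Each SE is √(p̂(1−p̂)/n): √(0.7539·0.2461/825) = 0.01500 and √(0.1774·0.8226/592) = 0.01570.
SE(p̂₁ − p̂₂) = √(SE₁² + SE₂²) = √(0.000225 + 0.00024649) = 0.02171, since the two samples are independent.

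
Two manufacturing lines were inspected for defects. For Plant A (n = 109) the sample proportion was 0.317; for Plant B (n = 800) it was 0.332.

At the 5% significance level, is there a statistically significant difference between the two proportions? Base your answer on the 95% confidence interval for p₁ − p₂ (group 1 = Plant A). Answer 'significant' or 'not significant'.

not significant

The two standard errors are √(0.3170×0.6830/109) = 0.04457 and √(0.3320×0.6680/800) = 0.01665.
Because the samples are independent, SE_diff = √(0.04457² + 0.01665²) = 0.04758.
Using z* = 1.960 for 95%, ME = 1.960 × 0.04758 = 0.09326.
p̂₁ − p̂₂ = -0.0150; interval -0.0150 ± 0.09326 gives (-0.10826, 0.07826).
The interval (-0.10826, 0.07826) contains 0, so the difference is not significant.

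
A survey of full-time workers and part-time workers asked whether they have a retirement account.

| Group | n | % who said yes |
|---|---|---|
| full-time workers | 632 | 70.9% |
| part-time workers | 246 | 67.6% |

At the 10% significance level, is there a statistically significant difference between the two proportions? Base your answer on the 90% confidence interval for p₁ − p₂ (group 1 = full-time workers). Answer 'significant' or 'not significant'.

Each SE is √(p̂(1−p̂)/n): √(0.7090·0.2910/632) = 0.01807 and √(0.6760·0.3240/246) = 0.02984.
SE(p̂₁ − p̂₂) = √(SE₁² + SE₂²) = √(0.0003265249 + 0.0008904256) = 0.03488, since the two samples are independent.
At 90% confidence z* = 1.645; margin = 1.645 × 0.03488 = 0.05738.
The difference is 0.7090 − 0.6760 = 0.0330, so the interval is 0.0330 ± 0.05738 = (-0.02438, 0.09038).
The interval (-0.02438, 0.09038) contains 0, so the difference is not significant.

not significant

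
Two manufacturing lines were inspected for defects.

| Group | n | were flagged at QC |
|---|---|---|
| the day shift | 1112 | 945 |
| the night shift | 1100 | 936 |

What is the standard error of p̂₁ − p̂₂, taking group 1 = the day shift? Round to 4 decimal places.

0.0152

p̂₁ = 945/1112 = 0.8498 and p̂₂ = 936/1100 = 0.8509.
SE₁ = √(p̂₁(1−p̂₁)/n₁) = √(0.8498·0.1502/1112) = 0.01071; SE₂ = √(0.8509·0.1491/1100) = 0.01074.
Independent samples: SE of the difference = √(SE₁² + SE₂²) = √(0.0001147041 + 0.0001153476) = 0.01517.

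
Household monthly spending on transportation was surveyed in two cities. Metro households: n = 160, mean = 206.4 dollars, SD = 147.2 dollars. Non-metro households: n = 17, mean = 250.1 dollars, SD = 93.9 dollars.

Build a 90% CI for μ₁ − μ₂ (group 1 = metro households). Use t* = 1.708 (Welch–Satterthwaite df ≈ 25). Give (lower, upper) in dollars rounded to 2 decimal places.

(-87.38, -0.02)

Per-group SEs: s₁/√n₁ = 147.2/√160 = 11.6372, s₂/√n₂ = 93.9/√17 = 22.7741.
Unpooled SE of the difference: √(135.42442384 + 518.65963081) = 25.5751.
Margin of error = t* · SE = 1.708 × 25.5751 = 43.6823.
x̄₁ − x̄₂ = 206.4 − 250.1 = -43.7000.
CI: -43.7000 ± 43.6823 = (-87.38, -0.02).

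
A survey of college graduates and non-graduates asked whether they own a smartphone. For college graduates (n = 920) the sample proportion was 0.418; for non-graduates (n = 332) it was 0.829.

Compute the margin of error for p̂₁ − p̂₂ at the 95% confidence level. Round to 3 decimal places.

Each SE is √(p̂(1−p̂)/n): √(0.4180·0.5820/920) = 0.01626 and √(0.8290·0.1710/332) = 0.02066.
SE(p̂₁ − p̂₂) = √(SE₁² + SE₂²) = √(0.0002643876 + 0.0004268356) = 0.02629, since the two samples are independent.
At 95% confidence z* = 1.960; margin = 1.960 × 0.02629 = 0.05153.

0.052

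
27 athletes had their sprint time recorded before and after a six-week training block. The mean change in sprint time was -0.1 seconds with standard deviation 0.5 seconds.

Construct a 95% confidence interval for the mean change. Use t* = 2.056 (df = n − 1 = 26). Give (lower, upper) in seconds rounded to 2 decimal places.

(-0.30, 0.10)

Paired design: SE = s_d/√n = 0.5/√27 = 0.0962.
t* = 2.056; margin of error = 2.056 × 0.0962 = 0.1978.
-0.1 ± 0.1978 → (-0.30, 0.10).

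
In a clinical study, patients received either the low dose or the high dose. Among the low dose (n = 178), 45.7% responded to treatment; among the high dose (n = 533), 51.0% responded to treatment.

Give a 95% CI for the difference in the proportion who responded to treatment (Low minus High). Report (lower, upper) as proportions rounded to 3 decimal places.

Each SE is √(p̂(1−p̂)/n): √(0.4570·0.5430/178) = 0.03734 and √(0.5100·0.4900/533) = 0.02165.
SE(p̂₁ − p̂₂) = √(SE₁² + SE₂²) = √(0.0013942756 + 0.0004687225) = 0.04316, since the two samples are independent.
At 95% confidence z* = 1.960; margin = 1.960 × 0.04316 = 0.08459.
The difference is 0.4570 − 0.5100 = -0.0530, so the interval is -0.0530 ± 0.08459 = (-0.138, 0.032).

(-0.138, 0.032)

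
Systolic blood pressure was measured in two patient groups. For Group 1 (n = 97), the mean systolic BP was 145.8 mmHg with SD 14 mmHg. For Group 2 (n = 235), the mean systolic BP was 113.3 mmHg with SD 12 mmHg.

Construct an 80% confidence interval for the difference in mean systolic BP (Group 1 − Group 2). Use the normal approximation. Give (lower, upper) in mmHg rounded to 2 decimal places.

(30.42, 34.58)

Standard errors of each mean: 14/√97 = 1.4215 and 12/√235 = 0.7828.
SE(x̄₁ − x̄₂) = √(1.4215² + 0.7828²) = 1.6228 for independent samples with unequal variances.
With z* = 1.282, the margin is 1.282 × 1.6228 = 2.0804.
x̄₁ − x̄₂ = 145.8 − 113.3 = 32.5000; the interval is 32.5000 ± 2.0804 = (30.42, 34.58).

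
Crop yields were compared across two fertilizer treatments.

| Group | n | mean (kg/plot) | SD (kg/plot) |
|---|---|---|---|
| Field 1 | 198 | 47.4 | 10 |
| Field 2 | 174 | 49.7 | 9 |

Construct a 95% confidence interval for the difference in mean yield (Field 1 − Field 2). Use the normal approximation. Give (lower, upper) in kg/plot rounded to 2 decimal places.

Standard errors of each mean: 10/√198 = 0.7107 and 9/√174 = 0.6823.
SE(x̄₁ − x̄₂) = √(0.7107² + 0.6823²) = 0.9852 for independent samples with unequal variances.
With z* = 1.960, the margin is 1.960 × 0.9852 = 1.9310.
x̄₁ − x̄₂ = 47.4 − 49.7 = -2.3000; the interval is -2.3000 ± 1.9310 = (-4.23, -0.37).

(-4.23, -0.37)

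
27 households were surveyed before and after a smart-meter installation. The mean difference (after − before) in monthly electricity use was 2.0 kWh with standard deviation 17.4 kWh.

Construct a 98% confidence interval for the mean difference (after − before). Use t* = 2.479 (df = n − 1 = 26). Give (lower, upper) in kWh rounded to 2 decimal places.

(-6.30, 10.30)

This is a matched-pairs design, so SE = s_d/√n = 17.4/√27 = 3.3486.
Margin = 2.479 × 3.3486 = 8.3012; the interval is 2.0 ± 8.3012 = (-6.30, 10.30).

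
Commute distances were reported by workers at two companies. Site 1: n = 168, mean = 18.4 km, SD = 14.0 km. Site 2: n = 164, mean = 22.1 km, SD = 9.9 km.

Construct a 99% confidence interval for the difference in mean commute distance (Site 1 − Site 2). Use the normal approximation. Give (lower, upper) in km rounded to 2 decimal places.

(-7.12, -0.28)

Standard errors of each mean: 14.0/√168 = 1.0801 and 9.9/√164 = 0.7731.
SE(x̄₁ − x̄₂) = √(1.0801² + 0.7731²) = 1.3283 for independent samples with unequal variances.
With z* = 2.576, the margin is 2.576 × 1.3283 = 3.4217.
x̄₁ − x̄₂ = 18.4 − 22.1 = -3.7000; the interval is -3.7000 ± 3.4217 = (-7.12, -0.28).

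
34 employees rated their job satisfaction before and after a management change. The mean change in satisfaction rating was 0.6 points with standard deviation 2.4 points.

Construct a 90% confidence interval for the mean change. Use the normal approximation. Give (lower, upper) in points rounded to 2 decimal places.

Paired design: SE = s_d/√n = 2.4/√34 = 0.4116.
z* = 1.645; margin of error = 1.645 × 0.4116 = 0.6771.
0.6 ± 0.6771 → (-0.08, 1.28).

(-0.08, 1.28)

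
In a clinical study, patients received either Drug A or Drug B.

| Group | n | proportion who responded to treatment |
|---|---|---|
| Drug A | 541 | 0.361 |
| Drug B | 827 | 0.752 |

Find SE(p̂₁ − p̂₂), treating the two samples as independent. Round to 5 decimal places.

SE₁ = √(p̂₁(1−p̂₁)/n₁) = √(0.3610·0.6390/541) = 0.02065; SE₂ = √(0.7520·0.2480/827) = 0.01502.
Independent samples: SE of the difference = √(SE₁² + SE₂²) = √(0.0004264225 + 0.0002256004) = 0.02553.

0.02553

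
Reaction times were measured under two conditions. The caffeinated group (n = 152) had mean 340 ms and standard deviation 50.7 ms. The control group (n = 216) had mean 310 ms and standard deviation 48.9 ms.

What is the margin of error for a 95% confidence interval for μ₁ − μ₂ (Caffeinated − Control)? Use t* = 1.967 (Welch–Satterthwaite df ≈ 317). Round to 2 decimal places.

10.40

SE₁ = s₁/√n₁ = 50.7/√152 = 4.1123; SE₂ = 48.9/√216 = 3.3272.
Independent samples, unequal variances: SE_diff = √(SE₁² + SE₂²) = √(16.91101129 + 11.07025984) = 5.2897.
t* = 1.967, so margin of error = 1.967 × 5.2897 = 10.4048.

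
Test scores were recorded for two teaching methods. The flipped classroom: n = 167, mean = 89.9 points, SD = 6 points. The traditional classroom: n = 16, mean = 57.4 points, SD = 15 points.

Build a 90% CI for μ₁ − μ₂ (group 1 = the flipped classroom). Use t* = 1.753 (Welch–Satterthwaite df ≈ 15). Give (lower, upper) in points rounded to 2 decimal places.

(25.88, 39.12)

Per-group SEs: s₁/√n₁ = 6/√167 = 0.4643, s₂/√n₂ = 15/√16 = 3.7500.
Unpooled SE of the difference: √(0.21557449 + 14.0625) = 3.7786.
Margin of error = t* · SE = 1.753 × 3.7786 = 6.6239.
x̄₁ − x̄₂ = 89.9 − 57.4 = 32.5000.
CI: 32.5000 ± 6.6239 = (25.88, 39.12).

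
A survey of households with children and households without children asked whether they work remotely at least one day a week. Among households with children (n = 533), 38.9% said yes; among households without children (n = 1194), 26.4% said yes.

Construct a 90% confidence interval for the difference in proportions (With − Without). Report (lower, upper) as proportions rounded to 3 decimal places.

Each SE is √(p̂(1−p̂)/n): √(0.3890·0.6110/533) = 0.02112 and √(0.2640·0.7360/1194) = 0.01276.
SE(p̂₁ − p̂₂) = √(SE₁² + SE₂²) = √(0.0004460544 + 0.0001628176) = 0.02468, since the two samples are independent.
At 90% confidence z* = 1.645; margin = 1.645 × 0.02468 = 0.04060.
The difference is 0.3890 − 0.2640 = 0.1250, so the interval is 0.1250 ± 0.04060 = (0.084, 0.166).

(0.084, 0.166)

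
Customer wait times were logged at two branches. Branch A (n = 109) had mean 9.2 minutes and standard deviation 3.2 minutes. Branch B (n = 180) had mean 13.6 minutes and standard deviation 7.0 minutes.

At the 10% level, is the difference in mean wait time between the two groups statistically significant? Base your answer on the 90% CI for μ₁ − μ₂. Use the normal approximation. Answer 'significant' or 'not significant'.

Standard errors of each mean: 3.2/√109 = 0.3065 and 7.0/√180 = 0.5217.
SE(x̄₁ − x̄₂) = √(0.3065² + 0.5217²) = 0.6051 for independent samples with unequal variances.
With z* = 1.645, the margin is 1.645 × 0.6051 = 0.9954.
x̄₁ − x̄₂ = 9.2 − 13.6 = -4.4000; the interval is -4.4000 ± 0.9954 = (-5.3954, -3.4046).
The interval (-5.3954, -3.4046) does not contain 0, so the difference is significant.

significant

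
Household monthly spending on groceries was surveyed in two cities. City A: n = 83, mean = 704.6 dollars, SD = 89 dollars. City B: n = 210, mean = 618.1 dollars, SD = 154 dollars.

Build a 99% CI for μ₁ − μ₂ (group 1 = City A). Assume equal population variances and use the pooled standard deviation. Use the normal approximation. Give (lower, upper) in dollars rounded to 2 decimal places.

(40.14, 132.86)

s_p = √[((n₁−1)s₁² + (n₂−1)s₂²)/(n₁+n₂−2)] = √[(82·89² + 209·154²)/291] = 138.7990.
SE = 138.7990·√(1/83 + 1/210) = 17.9958.
With z* = 2.576, margin = 2.576 × 17.9958 = 46.3572.
x̄₁ − x̄₂ = 704.6 − 618.1 = 86.5000; interval 86.5000 ± 46.3572 = (40.14, 132.86).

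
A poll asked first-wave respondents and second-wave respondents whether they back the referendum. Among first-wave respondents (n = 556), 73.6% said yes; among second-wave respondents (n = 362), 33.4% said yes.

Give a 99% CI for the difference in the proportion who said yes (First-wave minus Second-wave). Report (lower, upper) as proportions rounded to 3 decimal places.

SE₁ = √(p̂₁(1−p̂₁)/n₁) = √(0.7360·0.2640/556) = 0.01869; SE₂ = √(0.3340·0.6660/362) = 0.02479.
Independent samples: SE of the difference = √(SE₁² + SE₂²) = √(0.0003493161 + 0.0006145441) = 0.03105.
z* for 99% confidence is 2.576, so the margin of error is 2.576 × 0.03105 = 0.07998.
Point estimate p̂₁ − p̂₂ = 0.7360 − 0.3340 = 0.4020.
0.4020 ± 0.07998 → (0.322, 0.482).

(0.322, 0.482)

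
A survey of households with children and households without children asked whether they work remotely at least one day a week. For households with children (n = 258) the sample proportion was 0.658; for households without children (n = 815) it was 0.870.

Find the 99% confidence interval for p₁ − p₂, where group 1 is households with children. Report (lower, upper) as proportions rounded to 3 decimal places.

The two standard errors are √(0.6580×0.3420/258) = 0.02953 and √(0.8700×0.1300/815) = 0.01178.
Because the samples are independent, SE_diff = √(0.02953² + 0.01178²) = 0.03179.
Using z* = 2.576 for 99%, ME = 2.576 × 0.03179 = 0.08189.
p̂₁ − p̂₂ = -0.2120; interval -0.2120 ± 0.08189 gives (-0.294, -0.130).

(-0.294, -0.130)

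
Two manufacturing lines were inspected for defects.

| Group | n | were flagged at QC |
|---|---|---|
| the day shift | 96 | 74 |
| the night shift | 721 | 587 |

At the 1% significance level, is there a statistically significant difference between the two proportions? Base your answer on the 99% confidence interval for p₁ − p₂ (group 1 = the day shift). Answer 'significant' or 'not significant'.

not significant

Sample proportions: 74/96 = 0.7708, 587/721 = 0.8141.
Each SE is √(p̂(1−p̂)/n): √(0.7708·0.2292/96) = 0.04290 and √(0.8141·0.1859/721) = 0.01449.
SE(p̂₁ − p̂₂) = √(SE₁² + SE₂²) = √(0.00184041 + 0.0002099601) = 0.04528, since the two samples are independent.
At 99% confidence z* = 2.576; margin = 2.576 × 0.04528 = 0.11664.
The difference is 0.7708 − 0.8141 = -0.0433, so the interval is -0.0433 ± 0.11664 = (-0.15994, 0.07334).
The interval (-0.15994, 0.07334) contains 0, so the difference is not significant.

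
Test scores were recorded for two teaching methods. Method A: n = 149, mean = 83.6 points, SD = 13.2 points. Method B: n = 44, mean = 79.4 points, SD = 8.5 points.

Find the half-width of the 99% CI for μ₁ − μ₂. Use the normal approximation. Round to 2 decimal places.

4.32

Per-group SEs: s₁/√n₁ = 13.2/√149 = 1.0814, s₂/√n₂ = 8.5/√44 = 1.2814.
Unpooled SE of the difference: √(1.16942596 + 1.64198596) = 1.6767.
Margin of error = z* · SE = 2.576 × 1.6767 = 4.3192.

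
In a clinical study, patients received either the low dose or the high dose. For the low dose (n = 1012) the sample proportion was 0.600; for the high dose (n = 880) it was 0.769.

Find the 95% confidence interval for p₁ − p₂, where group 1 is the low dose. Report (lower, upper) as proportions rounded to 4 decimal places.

SE₁ = √(p̂₁(1−p̂₁)/n₁) = √(0.6000·0.4000/1012) = 0.01540; SE₂ = √(0.7690·0.2310/880) = 0.01421.
Independent samples: SE of the difference = √(SE₁² + SE₂²) = √(0.00023716 + 0.0002019241) = 0.02095.
z* for 95% confidence is 1.960, so the margin of error is 1.960 × 0.02095 = 0.04106.
Point estimate p̂₁ − p̂₂ = 0.6000 − 0.7690 = -0.1690.
-0.1690 ± 0.04106 → (-0.2101, -0.1279).

(-0.2101, -0.1279)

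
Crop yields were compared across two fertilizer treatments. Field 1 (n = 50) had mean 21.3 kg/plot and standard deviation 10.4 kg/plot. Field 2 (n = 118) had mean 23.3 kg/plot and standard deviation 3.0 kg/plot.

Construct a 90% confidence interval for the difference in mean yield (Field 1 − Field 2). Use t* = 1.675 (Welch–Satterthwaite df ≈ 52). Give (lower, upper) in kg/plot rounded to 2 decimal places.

Standard errors of each mean: 10.4/√50 = 1.4708 and 3.0/√118 = 0.2762.
SE(x̄₁ − x̄₂) = √(1.4708² + 0.2762²) = 1.4965 for independent samples with unequal variances.
With t* = 1.675, the margin is 1.675 × 1.4965 = 2.5066.
x̄₁ − x̄₂ = 21.3 − 23.3 = -2.0000; the interval is -2.0000 ± 2.5066 = (-4.51, 0.51).

(-4.51, 0.51)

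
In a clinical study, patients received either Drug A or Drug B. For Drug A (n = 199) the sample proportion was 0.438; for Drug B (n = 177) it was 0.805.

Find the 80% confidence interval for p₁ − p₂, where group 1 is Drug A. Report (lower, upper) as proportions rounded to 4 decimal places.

(-0.4261, -0.3079)

The two standard errors are √(0.4380×0.5620/199) = 0.03517 and √(0.8050×0.1950/177) = 0.02978.
Because the samples are independent, SE_diff = √(0.03517² + 0.02978²) = 0.04608.
Using z* = 1.282 for 80%, ME = 1.282 × 0.04608 = 0.05907.
p̂₁ − p̂₂ = -0.3670; interval -0.3670 ± 0.05907 gives (-0.4261, -0.3079).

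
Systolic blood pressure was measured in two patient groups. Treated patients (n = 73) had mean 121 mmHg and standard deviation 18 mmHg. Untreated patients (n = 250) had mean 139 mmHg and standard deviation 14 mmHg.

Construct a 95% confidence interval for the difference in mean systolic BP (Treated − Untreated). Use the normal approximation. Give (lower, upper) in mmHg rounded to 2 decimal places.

(-22.48, -13.52)

Standard errors of each mean: 18/√73 = 2.1067 and 14/√250 = 0.8854.
SE(x̄₁ − x̄₂) = √(2.1067² + 0.8854²) = 2.2852 for independent samples with unequal variances.
With z* = 1.960, the margin is 1.960 × 2.2852 = 4.4790.
x̄₁ − x̄₂ = 121 − 139 = -18.0000; the interval is -18.0000 ± 4.4790 = (-22.48, -13.52).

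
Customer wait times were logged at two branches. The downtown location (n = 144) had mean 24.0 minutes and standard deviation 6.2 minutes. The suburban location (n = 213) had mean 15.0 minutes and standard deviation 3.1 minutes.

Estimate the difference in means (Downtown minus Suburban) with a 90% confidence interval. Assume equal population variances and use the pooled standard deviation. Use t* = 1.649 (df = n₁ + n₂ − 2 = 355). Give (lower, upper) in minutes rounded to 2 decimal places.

s_p = √[((n₁−1)s₁² + (n₂−1)s₂²)/(n₁+n₂−2)] = √[(143·6.2² + 212·3.1²)/355] = 4.6069.
SE = 4.6069·√(1/144 + 1/213) = 0.4970.
With t* = 1.649, margin = 1.649 × 0.4970 = 0.8196.
x̄₁ − x̄₂ = 24.0 − 15.0 = 9.0000; interval 9.0000 ± 0.8196 = (8.18, 9.82).

(8.18, 9.82)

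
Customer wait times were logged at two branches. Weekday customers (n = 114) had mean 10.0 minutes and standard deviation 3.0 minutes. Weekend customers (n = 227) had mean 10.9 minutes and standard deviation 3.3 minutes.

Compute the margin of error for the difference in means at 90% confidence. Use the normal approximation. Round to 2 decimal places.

Per-group SEs: s₁/√n₁ = 3.0/√114 = 0.2810, s₂/√n₂ = 3.3/√227 = 0.2190.
Unpooled SE of the difference: √(0.078961 + 0.047961) = 0.3563.
Margin of error = z* · SE = 1.645 × 0.3563 = 0.5861.

0.59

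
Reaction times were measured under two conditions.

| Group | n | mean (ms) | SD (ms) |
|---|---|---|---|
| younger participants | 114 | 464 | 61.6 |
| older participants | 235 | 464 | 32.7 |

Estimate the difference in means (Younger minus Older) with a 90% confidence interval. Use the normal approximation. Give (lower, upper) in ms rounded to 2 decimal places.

Standard errors of each mean: 61.6/√114 = 5.7694 and 32.7/√235 = 2.1331.
SE(x̄₁ − x̄₂) = √(5.7694² + 2.1331²) = 6.1511 for independent samples with unequal variances.
With z* = 1.645, the margin is 1.645 × 6.1511 = 10.1186.
x̄₁ − x̄₂ = 464 − 464 = 0.0000; the interval is 0.0000 ± 10.1186 = (-10.12, 10.12).

(-10.12, 10.12)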